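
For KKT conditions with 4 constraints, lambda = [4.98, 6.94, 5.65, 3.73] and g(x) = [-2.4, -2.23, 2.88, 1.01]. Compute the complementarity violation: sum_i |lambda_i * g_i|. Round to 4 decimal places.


KKT complementary slackness check:
lambda_1 * g_1 = 4.98 * -2.4 = -11.952
lambda_2 * g_2 = 6.94 * -2.23 = -15.4762
lambda_3 * g_3 = 5.65 * 2.88 = 16.272
lambda_4 * g_4 = 3.73 * 1.01 = 3.7673
Total violation = 11.952 + 15.4762 + 16.272 + 3.7673 = 47.4675


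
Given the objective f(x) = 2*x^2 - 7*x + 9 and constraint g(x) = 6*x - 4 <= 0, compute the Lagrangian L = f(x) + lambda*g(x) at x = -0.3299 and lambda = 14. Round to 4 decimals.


Step 1: Evaluate f(x).
f(-0.3299) = 2*(-0.3299)^2 - 7*(-0.3299) + 9 = 11.527
Step 2: Evaluate g(x).
g(-0.3299) = 6*-0.3299 - 4 = -5.9794
Step 3: Compute Lagrangian.
L = 11.527 + 14*-5.9794 = -72.1846


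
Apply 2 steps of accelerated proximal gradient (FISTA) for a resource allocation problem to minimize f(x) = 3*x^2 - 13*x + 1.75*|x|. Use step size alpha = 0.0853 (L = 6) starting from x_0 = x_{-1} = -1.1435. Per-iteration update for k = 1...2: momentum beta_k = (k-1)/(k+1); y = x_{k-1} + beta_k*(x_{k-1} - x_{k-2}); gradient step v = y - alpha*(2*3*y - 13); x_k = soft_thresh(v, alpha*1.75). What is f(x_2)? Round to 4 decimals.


FISTA on f(x) = 3*x^2 - 13*x + 1.75*|x|
L = 6, alpha = 0.0853
Iteration 1: beta = 0.0, y = -1.1435 + 0.0*(-1.1435 + 1.1435) = -1.1435
  grad(y) = -19.861, v = y - alpha*grad = 0.5506
  prox(v) = soft_thresh(0.5506, 0.1493) = 0.4014
Iteration 2: beta = 0.3333, y = 0.4014 + 0.3333*(0.4014 + 1.1435) = 0.9163
  grad(y) = -7.5021, v = y - alpha*grad = 1.5562
  prox(v) = soft_thresh(1.5562, 0.1493) = 1.407
f(x_2) = 3*1.407^2 - 13*1.407 + 1.75*|1.407| = -9.8897


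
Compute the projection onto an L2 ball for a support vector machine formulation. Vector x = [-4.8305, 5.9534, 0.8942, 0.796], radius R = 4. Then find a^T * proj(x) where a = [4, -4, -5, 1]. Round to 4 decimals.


Step 1: Compute ||x|| (intermediates to 6 decimals).
||x|| = sqrt((-4.8305)^2 + 5.9534^2 + 0.8942^2 + 0.796^2) = 7.759505
Step 2: Project.
Since ||x|| > R, scale = R/||x|| = 4/7.759505 = 0.515497, proj(x) = scale * x
proj(x) = [-2.490108, 3.06896, 0.460957, 0.410336]
Step 3: Dot product.
a^T * proj(x) = 4*(-2.490108) - 4*3.06896 - 5*0.460957 + 1*0.410336 = -24.1307


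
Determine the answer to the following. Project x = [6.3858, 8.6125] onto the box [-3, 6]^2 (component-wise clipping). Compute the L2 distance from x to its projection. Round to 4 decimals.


Project each component onto [-3, 6].
clip(6.3858) = 6.0, clip(8.6125) = 6.0
Projection = [6.0, 6.0]
Squared diffs: [0.1488, 6.8252]
Distance = sqrt(6.974) = 2.6408


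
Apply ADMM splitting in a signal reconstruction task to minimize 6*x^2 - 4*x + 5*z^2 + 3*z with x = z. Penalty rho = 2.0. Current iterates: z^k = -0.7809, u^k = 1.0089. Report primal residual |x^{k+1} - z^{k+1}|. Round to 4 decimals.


ADMM iteration with rho = 2.0, z^k = -0.7809, u^k = 1.0089
Step 1: x-update.
Minimize 6*x^2 - 4*x + (2.0/2)*(x + 0.7809 + 1.0089)^2
FOC: (2*6 + 2.0)*x = 4 + 2.0*(-0.7809 - 1.0089)
x^{k+1} = 0.03
Step 2: z-update.
Minimize 5*z^2 + 3*z + (2.0/2)*(0.03 - z + 1.0089)^2
FOC: (2*5 + 2.0)*z = -3 + 2.0*(0.03 + 1.0089)
z^{k+1} = -0.0768
Step 3: u-update.
u^{k+1} = 1.0089 + 0.03 + 0.0768 = 1.1158
Step 4: Primal residual = |0.03 + 0.0768| = 0.1069


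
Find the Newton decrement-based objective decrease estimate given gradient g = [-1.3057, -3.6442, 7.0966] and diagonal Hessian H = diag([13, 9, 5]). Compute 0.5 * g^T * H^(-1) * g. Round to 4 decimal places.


Step 1: H is diagonal, so H^(-1) * g = [-0.1004, -0.4049, 1.4193].
Step 2: g^T H^(-1) g = sum_i g_i^2 / H_ii
  = (-1.3057)^2/13 + (-3.6442)^2/9 + (7.0966)^2/5
  = 0.1311 + 1.4756 + 10.0723 = 11.6791
Step 3: Objective decrease = 0.5 * g^T H^(-1) g = 5.8395


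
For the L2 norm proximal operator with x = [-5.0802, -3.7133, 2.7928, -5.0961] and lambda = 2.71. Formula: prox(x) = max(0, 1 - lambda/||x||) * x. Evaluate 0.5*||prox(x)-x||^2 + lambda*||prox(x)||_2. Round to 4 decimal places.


Step 1: Compute ||x||.
||x|| = 8.5655
Step 2: Compute scaling factor.
scale = max(0, 1 - 2.71/8.5655) = 0.6836
Step 3: prox(x) = [-3.4729, -2.5385, 1.9092, -3.4838]
||prox(x)|| = 5.8555
Step 4: Proximal objective.
0.5*||prox-x||^2 = 3.6721
lambda*||prox|| = 15.8684
Total = 19.5403


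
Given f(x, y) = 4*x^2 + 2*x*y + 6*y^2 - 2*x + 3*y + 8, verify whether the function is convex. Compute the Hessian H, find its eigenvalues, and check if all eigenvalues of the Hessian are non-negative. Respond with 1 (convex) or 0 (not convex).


The Hessian of f(x,y) = 4*x^2 + 2*x*y + 6*y^2 - 2*x + 3*y + 8 is:
H = [[8, 2], [2, 12]]
Trace = 8 + 12 = 20
Determinant = 8*12 - (2)^2 = 92
Discriminant = (20)^2 - 4*92 = 32.0
Eigenvalues: lambda_1 = 7.1716, lambda_2 = 12.8284
The function is convex.

1


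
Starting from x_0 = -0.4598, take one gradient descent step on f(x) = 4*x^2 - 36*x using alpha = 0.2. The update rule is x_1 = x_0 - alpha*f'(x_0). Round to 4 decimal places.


We compute the gradient at x_0 and apply the update.
f'(x) = 8*x - 36
f'(-0.4598) = 8*-0.4598 - 36 = -39.6784
x_1 = -0.4598 - 0.2*-39.6784 = 7.4759


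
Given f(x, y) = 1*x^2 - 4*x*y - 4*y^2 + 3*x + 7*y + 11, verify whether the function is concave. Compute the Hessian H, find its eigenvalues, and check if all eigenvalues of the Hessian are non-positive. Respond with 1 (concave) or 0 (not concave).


The Hessian of f(x,y) = 1*x^2 - 4*x*y - 4*y^2 + 3*x + 7*y + 11 is:
H = [[2, -4], [-4, -8]]
Trace = 2 - 8 = -6
Determinant = 2*-8 - (-4)^2 = -32
Discriminant = (-6)^2 - 4*-32 = 164.0
Eigenvalues: lambda_1 = -9.4031, lambda_2 = 3.4031
The function is not concave.

0


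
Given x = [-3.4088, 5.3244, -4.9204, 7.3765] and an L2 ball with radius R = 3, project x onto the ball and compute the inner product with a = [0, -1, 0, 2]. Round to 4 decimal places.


Step 1: Compute ||x|| (intermediates to 6 decimals).
||x|| = sqrt((-3.4088)^2 + 5.3244^2 + (-4.9204)^2 + 7.3765^2) = 10.890006
Step 2: Project.
Since ||x|| > R, scale = R/||x|| = 3/10.890006 = 0.275482, proj(x) = scale * x
proj(x) = [-0.939063, 1.466776, -1.355482, 2.032093]
Step 3: Dot product.
a^T * proj(x) = 0*(-0.939063) - 1*1.466776 + 0*(-1.355482) + 2*2.032093 = 2.5974


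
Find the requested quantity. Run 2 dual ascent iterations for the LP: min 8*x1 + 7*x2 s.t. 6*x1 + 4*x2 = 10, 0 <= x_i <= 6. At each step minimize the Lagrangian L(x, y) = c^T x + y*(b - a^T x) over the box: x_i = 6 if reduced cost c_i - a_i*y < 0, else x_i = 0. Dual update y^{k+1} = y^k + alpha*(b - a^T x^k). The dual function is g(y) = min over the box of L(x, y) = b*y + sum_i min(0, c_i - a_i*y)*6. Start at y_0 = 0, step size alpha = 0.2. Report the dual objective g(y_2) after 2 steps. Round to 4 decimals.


Dual ascent for LP: min 8*x1 + 7*x2, 6*x1 + 4*x2 = 10, 0 <= x_i <= 6
Step 1: y^k = 0.0, reduced costs: (8.0, 7.0)
  x^k = (0.0, 0.0), subgradient = b - a^T x = 10.0
  y^{k+1} = 0.0 + 0.2*10.0 = 2.0
Step 2: y^k = 2.0, reduced costs: (-4.0, -1.0)
  x^k = (6.0, 6.0), subgradient = b - a^T x = -50.0
  y^{k+1} = 2.0 + 0.2*-50.0 = -8.0
Dual objective at y_2 = -8.0: reduced costs (56.0, 39.0), box minimizer x = (0.0, 0.0)
g(y_2) = b*y + (c1 - a1*y)*x1 + (c2 - a2*y)*x2 = 10*(-8.0) + 56.0*0.0 + 39.0*0.0 = -80.0 + 0.0 + 0.0 = -80.0


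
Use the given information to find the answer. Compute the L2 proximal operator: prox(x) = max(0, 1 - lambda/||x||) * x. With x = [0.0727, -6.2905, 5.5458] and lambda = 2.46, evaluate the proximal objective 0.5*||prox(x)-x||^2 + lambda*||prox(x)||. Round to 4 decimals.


Step 1: Compute ||x||.
||x|| = 8.3864
Step 2: Compute scaling factor.
scale = max(0, 1 - 2.46/8.3864) = 0.7067
Step 3: prox(x) = [0.0514, -4.4453, 3.919]
||prox(x)|| = 5.9264
Step 4: Proximal objective.
0.5*||prox-x||^2 = 3.0258
lambda*||prox|| = 14.5789
Total = 17.6047


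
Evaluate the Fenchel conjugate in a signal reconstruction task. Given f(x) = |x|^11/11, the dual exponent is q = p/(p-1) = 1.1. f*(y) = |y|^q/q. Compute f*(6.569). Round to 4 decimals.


The conjugate exponent q satisfies 1/p + 1/q = 1.
p = 11, so q = 11/(11 - 1) = 1.1
|y|^q = 6.569^1.1 = 7.9296
f*(6.569) = 7.9296 / 1.1 = 7.2087


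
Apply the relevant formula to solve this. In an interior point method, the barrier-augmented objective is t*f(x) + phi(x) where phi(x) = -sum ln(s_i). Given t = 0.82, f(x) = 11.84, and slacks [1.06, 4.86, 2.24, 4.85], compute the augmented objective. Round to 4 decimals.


Step 1: Compute log-barrier.
ln values: [0.0583, 1.581, 0.8065, 1.579]
phi = -(0.0583 + 1.581 + 0.8065 + 1.579) = -4.0248
Step 2: Compute augmented objective.
t*f(x) = 0.82*11.84 = 9.7088
Total = 9.7088 - 4.0248 = 5.684


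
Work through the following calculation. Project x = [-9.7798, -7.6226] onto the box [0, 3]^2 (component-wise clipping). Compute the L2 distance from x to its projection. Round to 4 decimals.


Project each component onto [0, 3].
clip(-9.7798) = 0.0, clip(-7.6226) = 0.0
Projection = [0.0, 0.0]
Squared diffs: [95.6445, 58.104]
Distance = sqrt(153.7485) = 12.3995


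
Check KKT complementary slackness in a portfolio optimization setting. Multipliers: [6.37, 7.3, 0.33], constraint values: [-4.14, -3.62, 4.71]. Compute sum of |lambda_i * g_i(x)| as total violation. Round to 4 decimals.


KKT complementary slackness check:
lambda_1 * g_1 = 6.37 * -4.14 = -26.3718
lambda_2 * g_2 = 7.3 * -3.62 = -26.426
lambda_3 * g_3 = 0.33 * 4.71 = 1.5543
Total violation = 26.3718 + 26.426 + 1.5543 = 54.3521


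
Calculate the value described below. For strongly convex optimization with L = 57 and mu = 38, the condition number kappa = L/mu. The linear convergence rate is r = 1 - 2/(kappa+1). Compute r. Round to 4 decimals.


Step 1: Compute the condition number.
kappa = L/mu = 57/38 = 1.5
Step 2: Compute the convergence rate.
r = 1 - 2/(kappa + 1) = 1 - 2*mu/(L + mu) = (L - mu)/(L + mu) = 19/95 = 0.2


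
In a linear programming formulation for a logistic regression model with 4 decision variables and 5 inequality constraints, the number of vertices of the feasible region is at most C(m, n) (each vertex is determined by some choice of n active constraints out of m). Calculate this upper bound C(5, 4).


Each vertex corresponds to some choice of n active constraints out of m, so the number of vertices is at most C(m, n) = m! / (n!(m-n)!).
m = 5, n = 4
Numerator: 5 * 4 * 3 * 2
Denominator: 4! = 24
C(5, 4) = 5


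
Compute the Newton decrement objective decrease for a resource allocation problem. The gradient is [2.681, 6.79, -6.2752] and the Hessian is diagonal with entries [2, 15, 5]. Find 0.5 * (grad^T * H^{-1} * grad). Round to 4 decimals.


Step 1: H is diagonal, so H^(-1) * g = [1.3405, 0.4527, -1.255].
Step 2: g^T H^(-1) g = sum_i g_i^2 / H_ii
  = (2.681)^2/2 + (6.79)^2/15 + (-6.2752)^2/5
  = 3.5939 + 3.0736 + 7.8756 = 14.5431
Step 3: Objective decrease = 0.5 * g^T H^(-1) g = 7.2716


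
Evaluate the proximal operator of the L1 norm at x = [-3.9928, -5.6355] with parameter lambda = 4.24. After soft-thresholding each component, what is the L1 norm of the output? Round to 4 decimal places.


Soft-thresholding with lambda = 4.24:
prox(-3.9928) = sign(-3.9928)*max(|-3.9928| - 4.24, 0) = 0.0
prox(-5.6355) = sign(-5.6355)*max(|-5.6355| - 4.24, 0) = -1.3955
prox(x) = [0.0, -1.3955]
||prox(x)||_1 = 0.0 + 1.3955 = 1.3955


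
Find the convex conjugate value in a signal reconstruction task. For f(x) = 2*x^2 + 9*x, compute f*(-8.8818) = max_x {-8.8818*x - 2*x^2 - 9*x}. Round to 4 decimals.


f*(y) = sup_x {y*x - a*x^2 - b*x} = sup_x {(y-b)*x - a*x^2}
FOC: (y - b) - 2a*x = 0 => x* = (y - b)/(2a)
x* = (-8.8818 - 9)/(2*2) = -4.4705
f*(-8.8818) = (y-b)^2/(4a) = (-8.8818 - 9)^2/(4*2)
= 319.7588/8 = 39.9698


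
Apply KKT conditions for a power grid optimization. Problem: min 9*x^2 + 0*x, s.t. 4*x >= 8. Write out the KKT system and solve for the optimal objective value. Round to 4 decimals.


Step 1: Try lambda = 0 (constraint inactive).
x_unc = 0/(2*9) = 0.0
Check: 4*0.0 = 0.0 < 8 -- violated!
Step 2: Constraint must be active: 4*x = 8
x* = 8/4 = 2.0
lambda = (2*9*2.0 + 0)/4 = 9.0
Step 3: Compute optimal value.
f(x*) = 9*2.0^2 + 0*2.0 = 36.0


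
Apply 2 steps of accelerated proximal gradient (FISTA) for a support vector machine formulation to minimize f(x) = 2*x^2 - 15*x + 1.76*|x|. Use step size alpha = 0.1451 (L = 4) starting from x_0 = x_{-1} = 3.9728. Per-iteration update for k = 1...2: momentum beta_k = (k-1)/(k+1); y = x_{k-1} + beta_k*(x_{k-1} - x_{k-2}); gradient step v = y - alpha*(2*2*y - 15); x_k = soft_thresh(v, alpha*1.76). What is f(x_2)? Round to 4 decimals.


FISTA on f(x) = 2*x^2 - 15*x + 1.76*|x|
L = 4, alpha = 0.1451
Iteration 1: beta = 0.0, y = 3.9728 + 0.0*(3.9728 - 3.9728) = 3.9728
  grad(y) = 0.8912, v = y - alpha*grad = 3.8435
  prox(v) = soft_thresh(3.8435, 0.2554) = 3.5881
Iteration 2: beta = 0.3333, y = 3.5881 + 0.3333*(3.5881 - 3.9728) = 3.4599
  grad(y) = -1.1605, v = y - alpha*grad = 3.6283
  prox(v) = soft_thresh(3.6283, 0.2554) = 3.3729
f(x_2) = 2*3.3729^2 - 15*3.3729 + 1.76*|3.3729| = -21.9043


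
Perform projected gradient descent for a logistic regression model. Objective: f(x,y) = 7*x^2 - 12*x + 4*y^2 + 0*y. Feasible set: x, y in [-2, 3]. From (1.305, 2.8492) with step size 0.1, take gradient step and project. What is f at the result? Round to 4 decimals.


Step 1: Compute gradient at (1.305, 2.8492).
grad_x = 2*7*1.305 - 12 = 6.27
grad_y = 2*4*2.8492 + 0 = 22.7936
Step 2: Gradient step.
x_raw = 1.305 - 0.1*6.27 = 0.678
y_raw = 2.8492 - 0.1*22.7936 = 0.5698
Step 3: Project onto [-2, 3].
x_proj = clip(0.678) = 0.678
y_proj = clip(0.5698) = 0.5698
Step 4: Evaluate f.
f(0.678, 0.5698) = -3.6193


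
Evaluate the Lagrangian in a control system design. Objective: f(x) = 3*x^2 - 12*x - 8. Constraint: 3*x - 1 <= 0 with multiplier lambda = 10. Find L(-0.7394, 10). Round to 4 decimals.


Step 1: Evaluate f(x).
f(-0.7394) = 3*(-0.7394)^2 - 12*(-0.7394) - 8 = 2.5129
Step 2: Evaluate g(x).
g(-0.7394) = 3*-0.7394 - 1 = -3.2182
Step 3: Compute Lagrangian.
L = 2.5129 + 10*-3.2182 = -29.6691


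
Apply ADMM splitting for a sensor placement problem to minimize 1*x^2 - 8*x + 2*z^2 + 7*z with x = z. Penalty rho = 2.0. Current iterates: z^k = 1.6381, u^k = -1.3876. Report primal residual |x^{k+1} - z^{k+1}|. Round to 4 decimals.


ADMM iteration with rho = 2.0, z^k = 1.6381, u^k = -1.3876
Step 1: x-update.
Minimize 1*x^2 - 8*x + (2.0/2)*(x - 1.6381 - 1.3876)^2
FOC: (2*1 + 2.0)*x = 8 + 2.0*(1.6381 + 1.3876)
x^{k+1} = 3.5129
Step 2: z-update.
Minimize 2*z^2 + 7*z + (2.0/2)*(3.5129 - z - 1.3876)^2
FOC: (2*2 + 2.0)*z = -7 + 2.0*(3.5129 - 1.3876)
z^{k+1} = -0.4583
Step 3: u-update.
u^{k+1} = -1.3876 + 3.5129 + 0.4583 = 2.5835
Step 4: Primal residual = |3.5129 + 0.4583| = 3.9711


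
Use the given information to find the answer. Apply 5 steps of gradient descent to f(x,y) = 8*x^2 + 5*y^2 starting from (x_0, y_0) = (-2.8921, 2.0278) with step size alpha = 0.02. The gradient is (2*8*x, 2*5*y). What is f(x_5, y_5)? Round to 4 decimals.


Gradient descent on f(x,y) = 8*x^2 + 5*y^2.
Starting point: (-2.8921, 2.0278), alpha = 0.02
Step 1: grad_x = 2*8*-2.8921 = -46.2736, grad_y = 2*5*2.0278 = 20.278
  x_1 = -2.8921 - 0.02*-46.2736 = -1.9666
  y_1 = 2.0278 - 0.02*20.278 = 1.6222
Step 2: grad_x = 2*8*-1.9666 = -31.466, grad_y = 2*5*1.6222 = 16.2224
  x_2 = -1.9666 - 0.02*-31.466 = -1.3373
  y_2 = 1.6222 - 0.02*16.2224 = 1.2978
Step 3: grad_x = 2*8*-1.3373 = -21.3969, grad_y = 2*5*1.2978 = 12.9779
  x_3 = -1.3373 - 0.02*-21.3969 = -0.9094
  y_3 = 1.2978 - 0.02*12.9779 = 1.0382
Step 4: grad_x = 2*8*-0.9094 = -14.5499, grad_y = 2*5*1.0382 = 10.3823
  x_4 = -0.9094 - 0.02*-14.5499 = -0.6184
  y_4 = 1.0382 - 0.02*10.3823 = 0.8306
Step 5: grad_x = 2*8*-0.6184 = -9.8939, grad_y = 2*5*0.8306 = 8.3059
  x_5 = -0.6184 - 0.02*-9.8939 = -0.4205
  y_5 = 0.8306 - 0.02*8.3059 = 0.6645
f(-0.4205, 0.6645) = 8*(-0.4205)^2 + 5*0.6645^2 = 3.6221


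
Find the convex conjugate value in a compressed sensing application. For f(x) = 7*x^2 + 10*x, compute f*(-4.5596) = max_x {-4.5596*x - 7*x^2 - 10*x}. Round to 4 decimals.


f*(y) = sup_x {y*x - a*x^2 - b*x} = sup_x {(y-b)*x - a*x^2}
FOC: (y - b) - 2a*x = 0 => x* = (y - b)/(2a)
x* = (-4.5596 - 10)/(2*7) = -1.04
f*(-4.5596) = (y-b)^2/(4a) = (-4.5596 - 10)^2/(4*7)
= 211.982/28 = 7.5708


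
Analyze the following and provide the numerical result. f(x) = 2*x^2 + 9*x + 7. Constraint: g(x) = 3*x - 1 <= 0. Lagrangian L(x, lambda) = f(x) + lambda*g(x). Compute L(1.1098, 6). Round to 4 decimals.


Step 1: Evaluate f(x).
f(1.1098) = 2*1.1098^2 + 9*1.1098 + 7 = 19.4515
Step 2: Evaluate g(x).
g(1.1098) = 3*1.1098 - 1 = 2.3294
Step 3: Compute Lagrangian.
L = 19.4515 + 6*2.3294 = 33.4279


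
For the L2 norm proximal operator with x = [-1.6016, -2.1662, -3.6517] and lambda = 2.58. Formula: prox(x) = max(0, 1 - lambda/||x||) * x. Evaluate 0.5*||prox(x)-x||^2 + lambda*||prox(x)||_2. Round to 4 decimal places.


Step 1: Compute ||x||.
||x|| = 4.5379
Step 2: Compute scaling factor.
scale = max(0, 1 - 2.58/4.5379) = 0.4315
Step 3: prox(x) = [-0.691, -0.9346, -1.5755]
||prox(x)|| = 1.9579
Step 4: Proximal objective.
0.5*||prox-x||^2 = 3.3282
lambda*||prox|| = 5.0514
Total = 8.3796


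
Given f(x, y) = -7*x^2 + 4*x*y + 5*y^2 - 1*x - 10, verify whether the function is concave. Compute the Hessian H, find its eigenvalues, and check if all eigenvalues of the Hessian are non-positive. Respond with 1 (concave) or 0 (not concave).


The Hessian of f(x,y) = -7*x^2 + 4*x*y + 5*y^2 - 1*x - 10 is:
H = [[-14, 4], [4, 10]]
Trace = -14 + 10 = -4
Determinant = -14*10 - (4)^2 = -156
Discriminant = (-4)^2 - 4*-156 = 640.0
Eigenvalues: lambda_1 = -14.6491, lambda_2 = 10.6491
The function is not concave.

0


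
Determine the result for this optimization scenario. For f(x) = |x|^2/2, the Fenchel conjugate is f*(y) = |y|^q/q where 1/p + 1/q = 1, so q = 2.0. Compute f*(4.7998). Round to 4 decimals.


The conjugate exponent q satisfies 1/p + 1/q = 1.
p = 2, so q = 2/(2 - 1) = 2.0
|y|^q = 4.7998^2.0 = 23.0381
f*(4.7998) = 23.0381 / 2.0 = 11.519


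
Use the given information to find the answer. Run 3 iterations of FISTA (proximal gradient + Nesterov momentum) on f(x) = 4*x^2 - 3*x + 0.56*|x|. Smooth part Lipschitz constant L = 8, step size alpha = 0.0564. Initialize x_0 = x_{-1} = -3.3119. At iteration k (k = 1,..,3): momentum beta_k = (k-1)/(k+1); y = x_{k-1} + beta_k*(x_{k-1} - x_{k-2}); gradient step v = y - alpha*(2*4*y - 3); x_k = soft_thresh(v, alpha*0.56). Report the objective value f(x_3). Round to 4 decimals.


FISTA on f(x) = 4*x^2 - 3*x + 0.56*|x|
L = 8, alpha = 0.0564
Iteration 1: beta = 0.0, y = -3.3119 + 0.0*(-3.3119 + 3.3119) = -3.3119
  grad(y) = -29.4952, v = y - alpha*grad = -1.6484
  prox(v) = soft_thresh(-1.6484, 0.0316) = -1.6168
Iteration 2: beta = 0.3333, y = -1.6168 + 0.3333*(-1.6168 + 3.3119) = -1.0517
  grad(y) = -11.414, v = y - alpha*grad = -0.408
  prox(v) = soft_thresh(-0.408, 0.0316) = -0.3764
Iteration 3: beta = 0.5, y = -0.3764 + 0.5*(-0.3764 + 1.6168) = 0.2438
  grad(y) = -1.0498, v = y - alpha*grad = 0.303
  prox(v) = soft_thresh(0.303, 0.0316) = 0.2714
f(x_3) = 4*0.2714^2 - 3*0.2714 + 0.56*|0.2714| = -0.3676


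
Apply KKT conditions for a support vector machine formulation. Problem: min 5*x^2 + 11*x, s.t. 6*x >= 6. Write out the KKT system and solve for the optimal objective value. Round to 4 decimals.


Step 1: Try lambda = 0 (constraint inactive).
x_unc = -11/(2*5) = -1.1
Check: 6*-1.1 = -6.6 < 6 -- violated!
Step 2: Constraint must be active: 6*x = 6
x* = 6/6 = 1.0
lambda = (2*5*1.0 + 11)/6 = 3.5
Step 3: Compute optimal value.
f(x*) = 5*1.0^2 + 11*1.0 = 16.0


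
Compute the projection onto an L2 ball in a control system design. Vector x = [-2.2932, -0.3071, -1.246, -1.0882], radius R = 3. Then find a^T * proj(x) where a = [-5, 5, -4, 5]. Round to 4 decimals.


Step 1: Compute ||x|| (intermediates to 6 decimals).
||x|| = sqrt((-2.2932)^2 + (-0.3071)^2 + (-1.246)^2 + (-1.0882)^2) = 2.844252
Step 2: Project.
Since ||x|| <= R, proj = x (no scaling needed).
proj(x) = [-2.2932, -0.3071, -1.246, -1.0882]
Step 3: Dot product.
a^T * proj(x) = -5*(-2.2932) + 5*(-0.3071) - 4*(-1.246) + 5*(-1.0882) = 9.4735


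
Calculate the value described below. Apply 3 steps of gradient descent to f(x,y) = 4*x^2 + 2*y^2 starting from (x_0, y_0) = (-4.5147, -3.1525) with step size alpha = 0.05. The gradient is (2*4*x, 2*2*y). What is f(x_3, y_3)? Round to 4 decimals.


Gradient descent on f(x,y) = 4*x^2 + 2*y^2.
Starting point: (-4.5147, -3.1525), alpha = 0.05
Step 1: grad_x = 2*4*-4.5147 = -36.1176, grad_y = 2*2*-3.1525 = -12.61
  x_1 = -4.5147 - 0.05*-36.1176 = -2.7088
  y_1 = -3.1525 - 0.05*-12.61 = -2.522
Step 2: grad_x = 2*4*-2.7088 = -21.6706, grad_y = 2*2*-2.522 = -10.088
  x_2 = -2.7088 - 0.05*-21.6706 = -1.6253
  y_2 = -2.522 - 0.05*-10.088 = -2.0176
Step 3: grad_x = 2*4*-1.6253 = -13.0023, grad_y = 2*2*-2.0176 = -8.0704
  x_3 = -1.6253 - 0.05*-13.0023 = -0.9752
  y_3 = -2.0176 - 0.05*-8.0704 = -1.6141
f(-0.9752, -1.6141) = 4*(-0.9752)^2 + 2*(-1.6141)^2 = 9.0144


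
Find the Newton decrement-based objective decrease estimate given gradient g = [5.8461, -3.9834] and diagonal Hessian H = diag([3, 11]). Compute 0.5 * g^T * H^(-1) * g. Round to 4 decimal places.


Step 1: H is diagonal, so H^(-1) * g = [1.9487, -0.3621].
Step 2: g^T H^(-1) g = sum_i g_i^2 / H_ii
  = (5.8461)^2/3 + (-3.9834)^2/11
  = 11.3923 + 1.4425 = 12.8348
Step 3: Objective decrease = 0.5 * g^T H^(-1) g = 6.4174


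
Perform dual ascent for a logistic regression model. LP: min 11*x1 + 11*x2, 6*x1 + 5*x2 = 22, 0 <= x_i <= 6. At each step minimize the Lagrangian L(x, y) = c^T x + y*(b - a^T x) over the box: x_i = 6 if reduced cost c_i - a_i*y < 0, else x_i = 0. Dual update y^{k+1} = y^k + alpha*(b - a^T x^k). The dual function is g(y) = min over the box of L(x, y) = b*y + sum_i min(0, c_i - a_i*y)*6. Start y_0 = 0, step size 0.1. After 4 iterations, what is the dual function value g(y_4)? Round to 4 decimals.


Dual ascent for LP: min 11*x1 + 11*x2, 6*x1 + 5*x2 = 22, 0 <= x_i <= 6
Step 1: y^k = 0.0, reduced costs: (11.0, 11.0)
  x^k = (0.0, 0.0), subgradient = b - a^T x = 22.0
  y^{k+1} = 0.0 + 0.1*22.0 = 2.2
Step 2: y^k = 2.2, reduced costs: (-2.2, 0.0)
  x^k = (6.0, 0.0), subgradient = b - a^T x = -14.0
  y^{k+1} = 2.2 + 0.1*-14.0 = 0.8
Step 3: y^k = 0.8, reduced costs: (6.2, 7.0)
  x^k = (0.0, 0.0), subgradient = b - a^T x = 22.0
  y^{k+1} = 0.8 + 0.1*22.0 = 3.0
Step 4: y^k = 3.0, reduced costs: (-7.0, -4.0)
  x^k = (6.0, 6.0), subgradient = b - a^T x = -44.0
  y^{k+1} = 3.0 + 0.1*-44.0 = -1.4
Dual objective at y_4 = -1.4: reduced costs (19.4, 18.0), box minimizer x = (0.0, 0.0)
g(y_4) = b*y + (c1 - a1*y)*x1 + (c2 - a2*y)*x2 = 22*(-1.4) + 19.4*0.0 + 18.0*0.0 = -30.8 + 0.0 + 0.0 = -30.8


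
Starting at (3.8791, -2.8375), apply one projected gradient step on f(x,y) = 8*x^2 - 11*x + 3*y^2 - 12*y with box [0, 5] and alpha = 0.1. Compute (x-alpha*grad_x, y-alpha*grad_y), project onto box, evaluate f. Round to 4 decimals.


Step 1: Compute gradient at (3.8791, -2.8375).
grad_x = 2*8*3.8791 - 11 = 51.0656
grad_y = 2*3*-2.8375 - 12 = -29.025
Step 2: Gradient step.
x_raw = 3.8791 - 0.1*51.0656 = -1.2275
y_raw = -2.8375 - 0.1*-29.025 = 0.065
Step 3: Project onto [0, 5].
x_proj = clip(-1.2275) = 0.0
y_proj = clip(0.065) = 0.065
Step 4: Evaluate f.
f(0.0, 0.065) = -0.7673


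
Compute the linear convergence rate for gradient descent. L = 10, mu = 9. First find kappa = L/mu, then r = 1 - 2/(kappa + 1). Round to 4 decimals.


Step 1: Compute the condition number.
kappa = L/mu = 10/9 = 1.1111
Step 2: Compute the convergence rate.
r = 1 - 2/(kappa + 1) = 1 - 2*mu/(L + mu) = (L - mu)/(L + mu) = 1/19 = 0.0526


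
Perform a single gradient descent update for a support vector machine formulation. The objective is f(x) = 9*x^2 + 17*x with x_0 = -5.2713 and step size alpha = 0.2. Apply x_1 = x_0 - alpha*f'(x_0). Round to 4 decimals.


We compute the gradient at x_0 and apply the update.
f'(x) = 18*x + 17
f'(-5.2713) = 18*-5.2713 + 17 = -77.8834
x_1 = -5.2713 - 0.2*-77.8834 = 10.3054


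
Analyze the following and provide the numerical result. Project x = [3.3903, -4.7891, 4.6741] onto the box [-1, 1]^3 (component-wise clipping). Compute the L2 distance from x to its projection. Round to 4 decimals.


Project each component onto [-1, 1].
clip(3.3903) = 1.0, clip(-4.7891) = -1.0, clip(4.6741) = 1.0
Projection = [1.0, -1.0, 1.0]
Squared diffs: [5.7135, 14.3573, 13.499]
Distance = sqrt(33.5698) = 5.7939


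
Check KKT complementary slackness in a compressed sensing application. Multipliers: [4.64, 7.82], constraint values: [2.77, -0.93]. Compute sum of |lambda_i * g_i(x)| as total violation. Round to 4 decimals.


KKT complementary slackness check:
lambda_1 * g_1 = 4.64 * 2.77 = 12.8528
lambda_2 * g_2 = 7.82 * -0.93 = -7.2726
Total violation = 12.8528 + 7.2726 = 20.1254


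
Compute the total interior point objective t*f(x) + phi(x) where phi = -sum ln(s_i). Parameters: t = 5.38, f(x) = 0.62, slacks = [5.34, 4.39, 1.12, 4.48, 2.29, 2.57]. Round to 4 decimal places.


Step 1: Compute log-barrier.
ln values: [1.6752, 1.4793, 0.1133, 1.4996, 0.8286, 0.9439]
phi = -(1.6752 + 1.4793 + 0.1133 + 1.4996 + 0.8286 + 0.9439) = -6.54
Step 2: Compute augmented objective.
t*f(x) = 5.38*0.62 = 3.3356
Total = 3.3356 - 6.54 = -3.2044


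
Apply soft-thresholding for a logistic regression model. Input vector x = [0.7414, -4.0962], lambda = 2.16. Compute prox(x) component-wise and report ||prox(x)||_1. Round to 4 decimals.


Soft-thresholding with lambda = 2.16:
prox(0.7414) = sign(0.7414)*max(|0.7414| - 2.16, 0) = 0.0
prox(-4.0962) = sign(-4.0962)*max(|-4.0962| - 2.16, 0) = -1.9362
prox(x) = [0.0, -1.9362]
||prox(x)||_1 = 0.0 + 1.9362 = 1.9362


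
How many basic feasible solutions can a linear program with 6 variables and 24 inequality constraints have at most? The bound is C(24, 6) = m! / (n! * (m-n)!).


Each vertex corresponds to some choice of n active constraints out of m, so the number of vertices is at most C(m, n) = m! / (n!(m-n)!).
m = 24, n = 6
Numerator: 24 * 23 * 22 * 21 * 20 * 19
Denominator: 6! = 720
C(24, 6) = 134596


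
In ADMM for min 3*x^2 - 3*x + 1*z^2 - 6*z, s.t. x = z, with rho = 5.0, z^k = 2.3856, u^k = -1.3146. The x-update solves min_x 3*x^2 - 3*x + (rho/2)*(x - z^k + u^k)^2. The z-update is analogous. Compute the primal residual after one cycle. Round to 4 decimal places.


ADMM iteration with rho = 5.0, z^k = 2.3856, u^k = -1.3146
Step 1: x-update.
Minimize 3*x^2 - 3*x + (5.0/2)*(x - 2.3856 - 1.3146)^2
FOC: (2*3 + 5.0)*x = 3 + 5.0*(2.3856 + 1.3146)
x^{k+1} = 1.9546
Step 2: z-update.
Minimize 1*z^2 - 6*z + (5.0/2)*(1.9546 - z - 1.3146)^2
FOC: (2*1 + 5.0)*z = 6 + 5.0*(1.9546 - 1.3146)
z^{k+1} = 1.3143
Step 3: u-update.
u^{k+1} = -1.3146 + 1.9546 - 1.3143 = -0.6743
Step 4: Primal residual = |1.9546 - 1.3143| = 0.6403


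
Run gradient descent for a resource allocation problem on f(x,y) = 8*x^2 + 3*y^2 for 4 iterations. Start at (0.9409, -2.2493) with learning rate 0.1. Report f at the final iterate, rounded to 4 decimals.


Gradient descent on f(x,y) = 8*x^2 + 3*y^2.
Starting point: (0.9409, -2.2493), alpha = 0.1
Step 1: grad_x = 2*8*0.9409 = 15.0544, grad_y = 2*3*-2.2493 = -13.4958
  x_1 = 0.9409 - 0.1*15.0544 = -0.5645
  y_1 = -2.2493 - 0.1*-13.4958 = -0.8997
Step 2: grad_x = 2*8*-0.5645 = -9.0326, grad_y = 2*3*-0.8997 = -5.3983
  x_2 = -0.5645 - 0.1*-9.0326 = 0.3387
  y_2 = -0.8997 - 0.1*-5.3983 = -0.3599
Step 3: grad_x = 2*8*0.3387 = 5.4196, grad_y = 2*3*-0.3599 = -2.1593
  x_3 = 0.3387 - 0.1*5.4196 = -0.2032
  y_3 = -0.3599 - 0.1*-2.1593 = -0.144
Step 4: grad_x = 2*8*-0.2032 = -3.2518, grad_y = 2*3*-0.144 = -0.8637
  x_4 = -0.2032 - 0.1*-3.2518 = 0.1219
  y_4 = -0.144 - 0.1*-0.8637 = -0.0576
f(0.1219, -0.0576) = 8*0.1219^2 + 3*(-0.0576)^2 = 0.1289


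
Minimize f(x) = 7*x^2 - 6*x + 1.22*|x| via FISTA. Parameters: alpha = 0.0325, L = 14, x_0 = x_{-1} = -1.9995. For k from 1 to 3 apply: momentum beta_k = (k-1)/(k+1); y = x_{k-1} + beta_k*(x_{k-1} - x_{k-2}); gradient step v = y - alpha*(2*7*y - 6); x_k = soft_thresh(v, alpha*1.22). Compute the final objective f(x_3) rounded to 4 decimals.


FISTA on f(x) = 7*x^2 - 6*x + 1.22*|x|
L = 14, alpha = 0.0325
Iteration 1: beta = 0.0, y = -1.9995 + 0.0*(-1.9995 + 1.9995) = -1.9995
  grad(y) = -33.993, v = y - alpha*grad = -0.8947
  prox(v) = soft_thresh(-0.8947, 0.0397) = -0.8551
Iteration 2: beta = 0.3333, y = -0.8551 + 0.3333*(-0.8551 + 1.9995) = -0.4736
  grad(y) = -12.6304, v = y - alpha*grad = -0.0631
  prox(v) = soft_thresh(-0.0631, 0.0397) = -0.0235
Iteration 3: beta = 0.5, y = -0.0235 + 0.5*(-0.0235 + 0.8551) = 0.3923
  grad(y) = -0.5072, v = y - alpha*grad = 0.4088
  prox(v) = soft_thresh(0.4088, 0.0397) = 0.3692
f(x_3) = 7*0.3692^2 - 6*0.3692 + 1.22*|0.3692| = -0.8106


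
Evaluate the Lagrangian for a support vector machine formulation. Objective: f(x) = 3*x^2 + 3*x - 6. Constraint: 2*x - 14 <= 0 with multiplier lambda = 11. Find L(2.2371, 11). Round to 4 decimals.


Step 1: Evaluate f(x).
f(2.2371) = 3*2.2371^2 + 3*2.2371 - 6 = 15.7251
Step 2: Evaluate g(x).
g(2.2371) = 2*2.2371 - 14 = -9.5258
Step 3: Compute Lagrangian.
L = 15.7251 + 11*-9.5258 = -89.0587


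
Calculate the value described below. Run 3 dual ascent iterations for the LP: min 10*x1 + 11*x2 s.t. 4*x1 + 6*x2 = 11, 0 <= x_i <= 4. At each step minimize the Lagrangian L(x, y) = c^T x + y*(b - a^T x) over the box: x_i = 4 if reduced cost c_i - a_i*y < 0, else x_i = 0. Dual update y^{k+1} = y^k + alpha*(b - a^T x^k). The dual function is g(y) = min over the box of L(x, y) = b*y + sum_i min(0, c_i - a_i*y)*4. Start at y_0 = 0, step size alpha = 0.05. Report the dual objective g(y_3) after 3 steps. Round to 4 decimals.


Dual ascent for LP: min 10*x1 + 11*x2, 4*x1 + 6*x2 = 11, 0 <= x_i <= 4
Step 1: y^k = 0.0, reduced costs: (10.0, 11.0)
  x^k = (0.0, 0.0), subgradient = b - a^T x = 11.0
  y^{k+1} = 0.0 + 0.05*11.0 = 0.55
Step 2: y^k = 0.55, reduced costs: (7.8, 7.7)
  x^k = (0.0, 0.0), subgradient = b - a^T x = 11.0
  y^{k+1} = 0.55 + 0.05*11.0 = 1.1
Step 3: y^k = 1.1, reduced costs: (5.6, 4.4)
  x^k = (0.0, 0.0), subgradient = b - a^T x = 11.0
  y^{k+1} = 1.1 + 0.05*11.0 = 1.65
Dual objective at y_3 = 1.65: reduced costs (3.4, 1.1), box minimizer x = (0.0, 0.0)
g(y_3) = b*y + (c1 - a1*y)*x1 + (c2 - a2*y)*x2 = 11*1.65 + 3.4*0.0 + 1.1*0.0 = 18.15 + 0.0 + 0.0 = 18.15


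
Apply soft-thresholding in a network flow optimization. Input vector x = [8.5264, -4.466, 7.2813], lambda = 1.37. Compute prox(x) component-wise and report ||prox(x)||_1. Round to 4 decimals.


Soft-thresholding with lambda = 1.37:
prox(8.5264) = sign(8.5264)*max(|8.5264| - 1.37, 0) = 7.1564
prox(-4.466) = sign(-4.466)*max(|-4.466| - 1.37, 0) = -3.096
prox(7.2813) = sign(7.2813)*max(|7.2813| - 1.37, 0) = 5.9113
prox(x) = [7.1564, -3.096, 5.9113]
||prox(x)||_1 = 7.1564 + 3.096 + 5.9113 = 16.1637


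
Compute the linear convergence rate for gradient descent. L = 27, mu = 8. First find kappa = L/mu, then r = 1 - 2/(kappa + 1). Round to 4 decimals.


Step 1: Compute the condition number.
kappa = L/mu = 27/8 = 3.375
Step 2: Compute the convergence rate.
r = 1 - 2/(kappa + 1) = 1 - 2*mu/(L + mu) = (L - mu)/(L + mu) = 19/35 = 0.5429


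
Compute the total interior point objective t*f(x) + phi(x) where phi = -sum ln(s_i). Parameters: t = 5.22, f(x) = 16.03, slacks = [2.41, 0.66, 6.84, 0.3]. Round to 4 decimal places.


Step 1: Compute log-barrier.
ln values: [0.8796, -0.4155, 1.9228, -1.204]
phi = -(0.8796 - 0.4155 + 1.9228 - 1.204) = -1.1829
Step 2: Compute augmented objective.
t*f(x) = 5.22*16.03 = 83.6766
Total = 83.6766 - 1.1829 = 82.4937


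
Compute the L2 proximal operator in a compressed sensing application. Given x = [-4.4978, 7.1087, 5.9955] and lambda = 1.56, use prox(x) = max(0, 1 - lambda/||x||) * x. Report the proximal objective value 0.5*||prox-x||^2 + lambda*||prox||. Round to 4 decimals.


Step 1: Compute ||x||.
||x|| = 10.33
Step 2: Compute scaling factor.
scale = max(0, 1 - 1.56/10.33) = 0.849
Step 3: prox(x) = [-3.8186, 6.0352, 5.0901]
||prox(x)|| = 8.77
Step 4: Proximal objective.
0.5*||prox-x||^2 = 1.2168
lambda*||prox|| = 13.6812
Total = 14.8981


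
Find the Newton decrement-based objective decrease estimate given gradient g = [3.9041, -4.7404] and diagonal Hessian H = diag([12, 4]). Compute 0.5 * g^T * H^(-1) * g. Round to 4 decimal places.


Step 1: H is diagonal, so H^(-1) * g = [0.3253, -1.1851].
Step 2: g^T H^(-1) g = sum_i g_i^2 / H_ii
  = (3.9041)^2/12 + (-4.7404)^2/4
  = 1.2702 + 5.6178 = 6.888
Step 3: Objective decrease = 0.5 * g^T H^(-1) g = 3.444


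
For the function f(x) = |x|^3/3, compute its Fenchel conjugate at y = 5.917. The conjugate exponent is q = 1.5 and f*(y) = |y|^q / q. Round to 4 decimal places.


The conjugate exponent q satisfies 1/p + 1/q = 1.
p = 3, so q = 3/(3 - 1) = 1.5
|y|^q = 5.917^1.5 = 14.393
f*(5.917) = 14.393 / 1.5 = 9.5954


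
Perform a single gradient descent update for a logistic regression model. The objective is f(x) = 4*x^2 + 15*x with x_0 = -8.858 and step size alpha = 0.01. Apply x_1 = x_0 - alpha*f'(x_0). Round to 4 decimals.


We compute the gradient at x_0 and apply the update.
f'(x) = 8*x + 15
f'(-8.858) = 8*-8.858 + 15 = -55.864
x_1 = -8.858 - 0.01*-55.864 = -8.2994


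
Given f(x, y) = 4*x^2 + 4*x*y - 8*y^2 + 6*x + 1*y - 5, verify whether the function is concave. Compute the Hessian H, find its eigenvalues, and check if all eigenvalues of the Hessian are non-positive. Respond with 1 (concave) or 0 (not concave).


The Hessian of f(x,y) = 4*x^2 + 4*x*y - 8*y^2 + 6*x + 1*y - 5 is:
H = [[8, 4], [4, -16]]
Trace = 8 - 16 = -8
Determinant = 8*-16 - (4)^2 = -144
Discriminant = (-8)^2 - 4*-144 = 640.0
Eigenvalues: lambda_1 = -16.6491, lambda_2 = 8.6491
The function is not concave.

0


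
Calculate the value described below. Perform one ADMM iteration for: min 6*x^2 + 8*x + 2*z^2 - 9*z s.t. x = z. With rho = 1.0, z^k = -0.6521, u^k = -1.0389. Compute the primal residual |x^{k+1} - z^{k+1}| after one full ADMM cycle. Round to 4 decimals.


ADMM iteration with rho = 1.0, z^k = -0.6521, u^k = -1.0389
Step 1: x-update.
Minimize 6*x^2 + 8*x + (1.0/2)*(x + 0.6521 - 1.0389)^2
FOC: (2*6 + 1.0)*x = -8 + 1.0*(-0.6521 + 1.0389)
x^{k+1} = -0.5856
Step 2: z-update.
Minimize 2*z^2 - 9*z + (1.0/2)*(-0.5856 - z - 1.0389)^2
FOC: (2*2 + 1.0)*z = 9 + 1.0*(-0.5856 - 1.0389)
z^{k+1} = 1.4751
Step 3: u-update.
u^{k+1} = -1.0389 - 0.5856 - 1.4751 = -3.0996
Step 4: Primal residual = |-0.5856 - 1.4751| = 2.0607


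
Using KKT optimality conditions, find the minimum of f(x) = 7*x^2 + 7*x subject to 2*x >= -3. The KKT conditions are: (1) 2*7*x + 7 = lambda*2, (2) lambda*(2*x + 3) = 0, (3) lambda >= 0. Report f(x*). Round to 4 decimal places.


Step 1: Try lambda = 0 (constraint inactive).
Stationarity: 2*7*x + 7 = 0
x* = -7/(2*7) = -0.5
Check constraint: 2*-0.5 = -1.0 >= -3 -- satisfied.
Step 2: Compute optimal value.
f(x*) = 7*(-0.5)^2 + 7*(-0.5) = -1.75


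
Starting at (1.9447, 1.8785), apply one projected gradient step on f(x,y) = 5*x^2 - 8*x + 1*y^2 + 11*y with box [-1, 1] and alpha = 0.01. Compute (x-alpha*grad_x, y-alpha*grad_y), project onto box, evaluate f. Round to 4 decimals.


Step 1: Compute gradient at (1.9447, 1.8785).
grad_x = 2*5*1.9447 - 8 = 11.447
grad_y = 2*1*1.8785 + 11 = 14.757
Step 2: Gradient step.
x_raw = 1.9447 - 0.01*11.447 = 1.8302
y_raw = 1.8785 - 0.01*14.757 = 1.7309
Step 3: Project onto [-1, 1].
x_proj = clip(1.8302) = 1.0
y_proj = clip(1.7309) = 1.0
Step 4: Evaluate f.
f(1.0, 1.0) = 9.0


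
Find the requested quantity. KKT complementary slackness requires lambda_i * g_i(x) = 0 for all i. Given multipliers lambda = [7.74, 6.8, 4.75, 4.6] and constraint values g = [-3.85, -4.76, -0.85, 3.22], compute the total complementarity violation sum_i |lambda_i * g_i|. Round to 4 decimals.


KKT complementary slackness check:
lambda_1 * g_1 = 7.74 * -3.85 = -29.799
lambda_2 * g_2 = 6.8 * -4.76 = -32.368
lambda_3 * g_3 = 4.75 * -0.85 = -4.0375
lambda_4 * g_4 = 4.6 * 3.22 = 14.812
Total violation = 29.799 + 32.368 + 4.0375 + 14.812 = 81.0165


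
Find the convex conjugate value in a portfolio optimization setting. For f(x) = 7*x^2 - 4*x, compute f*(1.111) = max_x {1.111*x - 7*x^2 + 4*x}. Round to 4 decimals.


f*(y) = sup_x {y*x - a*x^2 - b*x} = sup_x {(y-b)*x - a*x^2}
FOC: (y - b) - 2a*x = 0 => x* = (y - b)/(2a)
x* = (1.111 + 4)/(2*7) = 0.3651
f*(1.111) = (y-b)^2/(4a) = (1.111 + 4)^2/(4*7)
= 26.1223/28 = 0.9329


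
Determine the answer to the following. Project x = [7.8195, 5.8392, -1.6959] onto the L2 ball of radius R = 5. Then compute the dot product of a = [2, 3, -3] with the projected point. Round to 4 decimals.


Step 1: Compute ||x|| (intermediates to 6 decimals).
||x|| = sqrt(7.8195^2 + 5.8392^2 + (-1.6959)^2) = 9.905398
Step 2: Project.
Since ||x|| > R, scale = R/||x|| = 5/9.905398 = 0.504775, proj(x) = scale * x
proj(x) = [3.947088, 2.947482, -0.856048]
Step 3: Dot product.
a^T * proj(x) = 2*3.947088 + 3*2.947482 - 3*(-0.856048) = 19.3048


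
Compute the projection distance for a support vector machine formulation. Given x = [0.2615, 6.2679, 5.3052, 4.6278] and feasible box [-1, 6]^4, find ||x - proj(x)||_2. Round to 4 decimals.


Project each component onto [-1, 6].
clip(0.2615) = 0.2615, clip(6.2679) = 6.0, clip(5.3052) = 5.3052, clip(4.6278) = 4.6278
Projection = [0.2615, 6.0, 5.3052, 4.6278]
Squared diffs: [0.0, 0.0718, 0.0, 0.0]
Distance = sqrt(0.0718) = 0.2679


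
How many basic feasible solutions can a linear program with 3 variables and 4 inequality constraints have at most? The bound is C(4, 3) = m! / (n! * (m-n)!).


Each vertex corresponds to some choice of n active constraints out of m, so the number of vertices is at most C(m, n) = m! / (n!(m-n)!).
m = 4, n = 3
Numerator: 4 * 3 * 2
Denominator: 3! = 6
C(4, 3) = 4


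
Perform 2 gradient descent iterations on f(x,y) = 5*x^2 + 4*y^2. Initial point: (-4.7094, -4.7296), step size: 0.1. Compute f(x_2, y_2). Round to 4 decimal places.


Gradient descent on f(x,y) = 5*x^2 + 4*y^2.
Starting point: (-4.7094, -4.7296), alpha = 0.1
Step 1: grad_x = 2*5*-4.7094 = -47.094, grad_y = 2*4*-4.7296 = -37.8368
  x_1 = -4.7094 - 0.1*-47.094 = 0.0
  y_1 = -4.7296 - 0.1*-37.8368 = -0.9459
Step 2: grad_x = 2*5*0.0 = 0.0, grad_y = 2*4*-0.9459 = -7.5674
  x_2 = 0.0 - 0.1*0.0 = 0.0
  y_2 = -0.9459 - 0.1*-7.5674 = -0.1892
f(0.0, -0.1892) = 5*0.0^2 + 4*(-0.1892)^2 = 0.1432


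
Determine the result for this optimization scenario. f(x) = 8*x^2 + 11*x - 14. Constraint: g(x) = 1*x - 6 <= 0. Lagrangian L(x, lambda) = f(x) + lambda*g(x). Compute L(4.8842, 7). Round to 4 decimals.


Step 1: Evaluate f(x).
f(4.8842) = 8*4.8842^2 + 11*4.8842 - 14 = 230.5695
Step 2: Evaluate g(x).
g(4.8842) = 1*4.8842 - 6 = -1.1158
Step 3: Compute Lagrangian.
L = 230.5695 + 7*-1.1158 = 222.7589


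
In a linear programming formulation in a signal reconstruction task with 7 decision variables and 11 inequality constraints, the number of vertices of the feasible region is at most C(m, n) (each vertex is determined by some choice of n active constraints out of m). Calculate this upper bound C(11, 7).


Each vertex corresponds to some choice of n active constraints out of m, so the number of vertices is at most C(m, n) = m! / (n!(m-n)!).
m = 11, n = 7
Numerator: 11 * 10 * 9 * 8 * 7 * 6 * 5
Denominator: 7! = 5040
C(11, 7) = 330


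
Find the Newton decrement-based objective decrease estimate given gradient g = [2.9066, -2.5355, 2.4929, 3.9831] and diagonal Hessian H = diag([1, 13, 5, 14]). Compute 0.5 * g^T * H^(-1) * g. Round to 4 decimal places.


Step 1: H is diagonal, so H^(-1) * g = [2.9066, -0.195, 0.4986, 0.2845].
Step 2: g^T H^(-1) g = sum_i g_i^2 / H_ii
  = (2.9066)^2/1 + (-2.5355)^2/13 + (2.4929)^2/5 + (3.9831)^2/14
  = 8.4483 + 0.4945 + 1.2429 + 1.1332 = 11.319
Step 3: Objective decrease = 0.5 * g^T H^(-1) g = 5.6595


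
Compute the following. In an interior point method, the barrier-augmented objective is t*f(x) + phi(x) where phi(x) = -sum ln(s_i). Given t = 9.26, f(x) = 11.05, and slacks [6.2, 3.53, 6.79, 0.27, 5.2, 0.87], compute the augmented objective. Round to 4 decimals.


Step 1: Compute log-barrier.
ln values: [1.8245, 1.2613, 1.9155, -1.3093, 1.6487, -0.1393]
phi = -(1.8245 + 1.2613 + 1.9155 - 1.3093 + 1.6487 - 0.1393) = -5.2014
Step 2: Compute augmented objective.
t*f(x) = 9.26*11.05 = 102.323
Total = 102.323 - 5.2014 = 97.1216
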